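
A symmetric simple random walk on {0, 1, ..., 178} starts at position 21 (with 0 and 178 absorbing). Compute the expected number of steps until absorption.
E[τ | X_0 = 21] = 3297

Let v_k = E[τ | X_0 = k]. Boundary: v_0 = v_178 = 0. Recurrence: v_k = 1 + (v_{k-1} + v_{k+1})/2 for 1 ≤ k ≤ 177. The particular solution to v_k − (v_{k-1} + v_{k+1})/2 = 1 is v_k = −k^2. Adding homogeneous solution A + B k and matching boundaries gives v_k = k (178 − k). Substituting k = 21: v_21 = 21 · 157 = 3297.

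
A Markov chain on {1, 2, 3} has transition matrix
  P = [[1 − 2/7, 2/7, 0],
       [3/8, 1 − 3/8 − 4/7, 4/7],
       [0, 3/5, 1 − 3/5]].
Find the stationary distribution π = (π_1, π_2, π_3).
π = (441/1097, 336/1097, 320/1097)

This is a birth-death chain on three states, which satisfies detailed balance: π_1 · P_{12} = π_2 · P_{21} and π_2 · P_{23} = π_3 · P_{32}.
From π_1 · 2/7 = π_2 · 3/8: π_2/π_1 = (2/7)/(3/8) = 16/21.
From π_2 · 4/7 = π_3 · 3/5: π_3/π_2 = (4/7)/(3/5) = 20/21.
Take π_1 proportional to 1; then unnormalized π = (1, 16/21, 320/441). Normalize by dividing by the sum 1097/441:
  π = (441/1097, 336/1097, 320/1097).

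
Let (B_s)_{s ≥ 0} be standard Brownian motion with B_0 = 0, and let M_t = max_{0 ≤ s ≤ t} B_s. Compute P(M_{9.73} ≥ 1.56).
P(M_{9.73} ≥ 1.56) = 2·P(B_{9.73} ≥ 1.56) = 2(1 − Φ(1.56/√9.73)) ≈ 0.6170

By the reflection principle for Brownian motion, P(M_t ≥ a) = 2 · P(B_t ≥ a) for a ≥ 0. Since B_t ~ N(0, t), P(B_t ≥ 1.56) = 1 − Φ(1.56/√t) = 1 − Φ(1.56/√9.73) = 1 − Φ(0.5001). So
  P(M_{9.73} ≥ 1.56) = 2(1 − Φ(0.5001)) ≈ 0.6170.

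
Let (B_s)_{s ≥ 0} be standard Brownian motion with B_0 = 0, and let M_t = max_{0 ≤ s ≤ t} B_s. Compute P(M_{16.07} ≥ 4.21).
P(M_{16.07} ≥ 4.21) = 2·P(B_{16.07} ≥ 4.21) = 2(1 − Φ(4.21/√16.07)) ≈ 0.2936

By the reflection principle for Brownian motion, P(M_t ≥ a) = 2 · P(B_t ≥ a) for a ≥ 0. Since B_t ~ N(0, t), P(B_t ≥ 4.21) = 1 − Φ(4.21/√t) = 1 − Φ(4.21/√16.07) = 1 − Φ(1.0502). So
  P(M_{16.07} ≥ 4.21) = 2(1 − Φ(1.0502)) ≈ 0.2936.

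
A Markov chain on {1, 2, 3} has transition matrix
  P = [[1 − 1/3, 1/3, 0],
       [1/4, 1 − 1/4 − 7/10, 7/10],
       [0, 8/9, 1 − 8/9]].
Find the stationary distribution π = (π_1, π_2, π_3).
π = (60/203, 80/203, 9/29)

This is a birth-death chain on three states, which satisfies detailed balance: π_1 · P_{12} = π_2 · P_{21} and π_2 · P_{23} = π_3 · P_{32}.
From π_1 · 1/3 = π_2 · 1/4: π_2/π_1 = (1/3)/(1/4) = 4/3.
From π_2 · 7/10 = π_3 · 8/9: π_3/π_2 = (7/10)/(8/9) = 63/80.
Take π_1 proportional to 1; then unnormalized π = (1, 4/3, 21/20). Normalize by dividing by the sum 203/60:
  π = (60/203, 80/203, 9/29).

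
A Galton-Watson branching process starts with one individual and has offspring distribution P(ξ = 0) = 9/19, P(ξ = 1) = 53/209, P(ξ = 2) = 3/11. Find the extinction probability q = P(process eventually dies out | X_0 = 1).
q = 1

Mean offspring μ = 0·9/19 + 1·53/209 + 2·3/11 = 167/209 ≤ 1. For μ ≤ 1 with offspring not concentrated at 1, the Galton-Watson process goes extinct almost surely, so q = 1.
(Algebraic check: The pgf is f(s) = 9/19 + 53/209·s + 3/11·s². The extinction probability q is the smallest fixed point of f in [0, 1]. Setting s = f(s):
  3/11·s² + (53/209 − 1)·s + 9/19 = 0
  3/11·s² − (9/19 + 3/11)·s + 9/19 = 0
which factors as (s − 1)·(3/11·s − 9/19) = 0, giving roots s = 1 and s = (9/19)/(3/11) = 33/19. Since 33/19 ≥ 1, the smallest root in [0, 1] is s = 1.)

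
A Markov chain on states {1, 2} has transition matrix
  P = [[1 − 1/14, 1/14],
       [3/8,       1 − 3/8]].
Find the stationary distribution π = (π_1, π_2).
π_1 = 21/25, π_2 = 4/25

Solve πP = π with π_1 + π_2 = 1. From πP = π: π_1 · (1 − 1/14) + π_2 · 3/8 = π_1 ⇒ π_2 · 3/8 = π_1 · 1/14 ⇒ π_2/π_1 = (1/14)/(3/8) = 4/21. Together with π_1 + π_2 = 1:
  π_1 = (3/8)/(1/14 + 3/8) = (3/8)/(25/56) = 21/25,
  π_2 = (1/14)/(1/14 + 3/8) = (1/14)/(25/56) = 4/25.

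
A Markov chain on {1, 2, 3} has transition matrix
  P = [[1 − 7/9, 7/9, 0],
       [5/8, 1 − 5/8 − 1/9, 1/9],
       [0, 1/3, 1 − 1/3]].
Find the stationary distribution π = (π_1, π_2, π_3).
π = (135/359, 168/359, 56/359)

This is a birth-death chain on three states, which satisfies detailed balance: π_1 · P_{12} = π_2 · P_{21} and π_2 · P_{23} = π_3 · P_{32}.
From π_1 · 7/9 = π_2 · 5/8: π_2/π_1 = (7/9)/(5/8) = 56/45.
From π_2 · 1/9 = π_3 · 1/3: π_3/π_2 = (1/9)/(1/3) = 1/3.
Take π_1 proportional to 1; then unnormalized π = (1, 56/45, 56/135). Normalize by dividing by the sum 359/135:
  π = (135/359, 168/359, 56/359).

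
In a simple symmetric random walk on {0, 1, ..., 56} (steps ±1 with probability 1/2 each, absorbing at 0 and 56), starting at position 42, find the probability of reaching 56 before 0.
P(hit 56 before 0) = 42/56 = 3/4

Let u_k = P(hit 56 before 0 | start at k). Then u_0 = 0, u_56 = 1, and u_k = u_{k-1}/2 + u_{k+1}/2 for 1 ≤ k ≤ 55. This harmonic recurrence is solved by u_k = k/56, giving u_42 = 42/56 = 3/4.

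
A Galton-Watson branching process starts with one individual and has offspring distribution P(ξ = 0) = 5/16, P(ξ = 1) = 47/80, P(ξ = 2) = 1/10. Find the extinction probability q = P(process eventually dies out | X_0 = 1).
q = 1

Mean offspring μ = 0·5/16 + 1·47/80 + 2·1/10 = 63/80 ≤ 1. For μ ≤ 1 with offspring not concentrated at 1, the Galton-Watson process goes extinct almost surely, so q = 1.
(Algebraic check: The pgf is f(s) = 5/16 + 47/80·s + 1/10·s². The extinction probability q is the smallest fixed point of f in [0, 1]. Setting s = f(s):
  1/10·s² + (47/80 − 1)·s + 5/16 = 0
  1/10·s² − (5/16 + 1/10)·s + 5/16 = 0
which factors as (s − 1)·(1/10·s − 5/16) = 0, giving roots s = 1 and s = (5/16)/(1/10) = 25/8. Since 25/8 ≥ 1, the smallest root in [0, 1] is s = 1.)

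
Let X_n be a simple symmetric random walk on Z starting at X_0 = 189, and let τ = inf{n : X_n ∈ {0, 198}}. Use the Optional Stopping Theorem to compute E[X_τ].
E[X_τ] = 189

X_n is a martingale and τ is a bounded-mean stopping time (indeed τ is finite a.s. with bounded expectation since the walk is in a bounded region). By the OST, E[X_τ] = E[X_0] = 189. Equivalently: E[X_τ] = 198 · P(hit 198 first) + 0 · P(hit 0 first) = 198 · (189/198) = 189.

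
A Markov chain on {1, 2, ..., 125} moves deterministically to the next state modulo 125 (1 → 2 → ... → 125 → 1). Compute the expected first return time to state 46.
E[T_46 | X_0 = 46] = 125

The chain cycles deterministically, so starting at state 46 it returns in exactly 125 steps. Equivalently, the stationary distribution is uniform π_j = 1/125 for every state j, so by Kac's formula E[T_46] = 1/π_46 = 125.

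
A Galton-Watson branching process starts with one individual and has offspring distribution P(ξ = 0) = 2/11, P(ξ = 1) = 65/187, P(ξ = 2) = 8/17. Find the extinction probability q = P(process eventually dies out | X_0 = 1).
q = 17/44

The pgf is f(s) = 2/11 + 65/187·s + 8/17·s². The extinction probability q is the smallest fixed point of f in [0, 1]. Setting s = f(s):
  8/17·s² + (65/187 − 1)·s + 2/11 = 0
  8/17·s² − (2/11 + 8/17)·s + 2/11 = 0
which factors as (s − 1)·(8/17·s − 2/11) = 0, giving roots s = 1 and s = (2/11)/(8/17) = 17/44.
Mean offspring μ = 65/187 + 2·8/17 = 241/187 > 1 (supercritical), so q < 1. The extinction probability is the smaller root: q = (2/11)/(8/17) = 17/44.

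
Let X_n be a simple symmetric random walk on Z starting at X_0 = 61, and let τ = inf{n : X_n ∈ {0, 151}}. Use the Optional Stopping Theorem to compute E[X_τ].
E[X_τ] = 61

X_n is a martingale and τ is a bounded-mean stopping time (indeed τ is finite a.s. with bounded expectation since the walk is in a bounded region). By the OST, E[X_τ] = E[X_0] = 61. Equivalently: E[X_τ] = 151 · P(hit 151 first) + 0 · P(hit 0 first) = 151 · (61/151) = 61.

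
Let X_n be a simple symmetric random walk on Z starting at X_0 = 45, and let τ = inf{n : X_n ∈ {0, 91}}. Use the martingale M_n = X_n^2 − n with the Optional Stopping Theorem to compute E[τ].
E[τ] = 2070

M_n = X_n^2 − n is a martingale (since E[X_{n+1}^2 | F_n] = X_n^2 + 1). By OST (τ has finite mean in a bounded region), E[M_τ] = E[M_0] = X_0^2 − 0 = 45^2 = 2025. Also E[M_τ] = E[X_τ^2] − E[τ]. The walk exits at 0 or 91, with P(hit 91 first) = 45/91, so E[X_τ^2] = 91^2 · 45/91 + 0 = 4095. Thus E[τ] = E[X_τ^2] − E[M_τ] = 4095 − 2025 = 2070 = 45(91 − 45) = 2070.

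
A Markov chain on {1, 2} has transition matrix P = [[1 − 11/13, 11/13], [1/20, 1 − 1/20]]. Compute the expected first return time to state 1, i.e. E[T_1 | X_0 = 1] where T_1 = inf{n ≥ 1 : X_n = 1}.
E[T_1 | X_0 = 1] = 1/π_1 = 233/13

For an irreducible recurrent Markov chain with stationary distribution π, E[T_i | X_0 = i] = 1/π_i (Kac's formula). Here π_1 = (1/20)/(11/13 + 1/20) = (1/20)/(233/260) = 13/233, so E[T_1 | X_0 = 1] = 1/π_1 = (11/13 + 1/20)/(1/20) = (233/260)/(1/20) = 233/13.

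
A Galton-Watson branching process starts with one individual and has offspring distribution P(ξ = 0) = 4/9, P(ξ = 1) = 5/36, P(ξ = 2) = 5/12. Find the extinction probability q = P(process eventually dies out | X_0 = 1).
q = 1

Mean offspring μ = 0·4/9 + 1·5/36 + 2·5/12 = 35/36 ≤ 1. For μ ≤ 1 with offspring not concentrated at 1, the Galton-Watson process goes extinct almost surely, so q = 1.
(Algebraic check: The pgf is f(s) = 4/9 + 5/36·s + 5/12·s². The extinction probability q is the smallest fixed point of f in [0, 1]. Setting s = f(s):
  5/12·s² + (5/36 − 1)·s + 4/9 = 0
  5/12·s² − (4/9 + 5/12)·s + 4/9 = 0
which factors as (s − 1)·(5/12·s − 4/9) = 0, giving roots s = 1 and s = (4/9)/(5/12) = 16/15. Since 16/15 ≥ 1, the smallest root in [0, 1] is s = 1.)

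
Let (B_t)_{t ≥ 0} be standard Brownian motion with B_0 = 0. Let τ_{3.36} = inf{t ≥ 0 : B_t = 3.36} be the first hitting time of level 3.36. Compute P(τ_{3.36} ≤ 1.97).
P(τ_{3.36} ≤ 1.97) = 2(1 − Φ(3.36/√1.97)) = 2(1 − Φ(2.3939)) ≈ 0.0167

By the reflection principle for standard BM, P(τ_b ≤ t) = 2 · P(B_t ≥ b). Since B_t ~ N(0, t), P(B_t ≥ 3.36) = 1 − Φ(3.36/√t) = 1 − Φ(3.36/√1.97) = 1 − Φ(2.3939) ≈ 0.00834. Doubling: P(τ_{3.36} ≤ 1.97) ≈ 2 · 0.00834 = 0.01668 ≈ 0.0167.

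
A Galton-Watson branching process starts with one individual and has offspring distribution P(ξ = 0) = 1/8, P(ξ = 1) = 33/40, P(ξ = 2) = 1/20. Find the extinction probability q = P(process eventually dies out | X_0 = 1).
q = 1

Mean offspring μ = 0·1/8 + 1·33/40 + 2·1/20 = 37/40 ≤ 1. For μ ≤ 1 with offspring not concentrated at 1, the Galton-Watson process goes extinct almost surely, so q = 1.
(Algebraic check: The pgf is f(s) = 1/8 + 33/40·s + 1/20·s². The extinction probability q is the smallest fixed point of f in [0, 1]. Setting s = f(s):
  1/20·s² + (33/40 − 1)·s + 1/8 = 0
  1/20·s² − (1/8 + 1/20)·s + 1/8 = 0
which factors as (s − 1)·(1/20·s − 1/8) = 0, giving roots s = 1 and s = (1/8)/(1/20) = 5/2. Since 5/2 ≥ 1, the smallest root in [0, 1] is s = 1.)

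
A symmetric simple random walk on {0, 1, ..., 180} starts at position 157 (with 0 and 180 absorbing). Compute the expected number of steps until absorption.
E[τ | X_0 = 157] = 3611

Let v_k = E[τ | X_0 = k]. Boundary: v_0 = v_180 = 0. Recurrence: v_k = 1 + (v_{k-1} + v_{k+1})/2 for 1 ≤ k ≤ 179. The particular solution to v_k − (v_{k-1} + v_{k+1})/2 = 1 is v_k = −k^2. Adding homogeneous solution A + B k and matching boundaries gives v_k = k (180 − k). Substituting k = 157: v_157 = 157 · 23 = 3611.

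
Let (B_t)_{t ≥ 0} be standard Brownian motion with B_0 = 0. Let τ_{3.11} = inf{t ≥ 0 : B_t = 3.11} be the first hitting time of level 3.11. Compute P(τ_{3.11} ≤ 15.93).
P(τ_{3.11} ≤ 15.93) = 2(1 − Φ(3.11/√15.93)) = 2(1 − Φ(0.7792)) ≈ 0.4359

By the reflection principle for standard BM, P(τ_b ≤ t) = 2 · P(B_t ≥ b). Since B_t ~ N(0, t), P(B_t ≥ 3.11) = 1 − Φ(3.11/√t) = 1 − Φ(3.11/√15.93) = 1 − Φ(0.7792) ≈ 0.21793. Doubling: P(τ_{3.11} ≤ 15.93) ≈ 2 · 0.21793 = 0.43586 ≈ 0.4359.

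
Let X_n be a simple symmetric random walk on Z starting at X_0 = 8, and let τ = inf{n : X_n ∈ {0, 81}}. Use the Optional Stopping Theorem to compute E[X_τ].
E[X_τ] = 8

X_n is a martingale and τ is a bounded-mean stopping time (indeed τ is finite a.s. with bounded expectation since the walk is in a bounded region). By the OST, E[X_τ] = E[X_0] = 8. Equivalently: E[X_τ] = 81 · P(hit 81 first) + 0 · P(hit 0 first) = 81 · (8/81) = 8.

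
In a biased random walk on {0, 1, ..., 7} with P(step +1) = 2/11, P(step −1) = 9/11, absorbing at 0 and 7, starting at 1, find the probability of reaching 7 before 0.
P(hit 7 before 0) = (1 − (9/2)^1) / (1 − (9/2)^7) = 64/683263

Let u_k denote P(reach 7 before 0 | start at k). Boundary: u_0 = 0, u_7 = 1. Recurrence: u_k = 2/11·u_{k+1} + 9/11·u_{k-1} for 1 ≤ k ≤ 6. Try u_k = A + B·r^k with r = q/p = (9/11)/(2/11) = 9/2. Substitution satisfies the recurrence; boundary conditions give:
  u_k = (1 − r^k) / (1 − r^N) = (1 − (9/2)^1) / (1 − (9/2)^7) = 64/683263.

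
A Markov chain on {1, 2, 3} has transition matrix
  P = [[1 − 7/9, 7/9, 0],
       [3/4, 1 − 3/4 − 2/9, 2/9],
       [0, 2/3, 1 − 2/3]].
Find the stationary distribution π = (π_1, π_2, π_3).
π = (81/193, 84/193, 28/193)

This is a birth-death chain on three states, which satisfies detailed balance: π_1 · P_{12} = π_2 · P_{21} and π_2 · P_{23} = π_3 · P_{32}.
From π_1 · 7/9 = π_2 · 3/4: π_2/π_1 = (7/9)/(3/4) = 28/27.
From π_2 · 2/9 = π_3 · 2/3: π_3/π_2 = (2/9)/(2/3) = 1/3.
Take π_1 proportional to 1; then unnormalized π = (1, 28/27, 28/81). Normalize by dividing by the sum 193/81:
  π = (81/193, 84/193, 28/193).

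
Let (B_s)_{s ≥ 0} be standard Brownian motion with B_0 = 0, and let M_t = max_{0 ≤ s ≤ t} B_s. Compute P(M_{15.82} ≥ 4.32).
P(M_{15.82} ≥ 4.32) = 2·P(B_{15.82} ≥ 4.32) = 2(1 − Φ(4.32/√15.82)) ≈ 0.2774

By the reflection principle for Brownian motion, P(M_t ≥ a) = 2 · P(B_t ≥ a) for a ≥ 0. Since B_t ~ N(0, t), P(B_t ≥ 4.32) = 1 − Φ(4.32/√t) = 1 − Φ(4.32/√15.82) = 1 − Φ(1.0861). So
  P(M_{15.82} ≥ 4.32) = 2(1 − Φ(1.0861)) ≈ 0.2774.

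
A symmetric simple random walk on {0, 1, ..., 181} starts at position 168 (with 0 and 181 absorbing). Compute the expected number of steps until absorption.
E[τ | X_0 = 168] = 2184

Let v_k = E[τ | X_0 = k]. Boundary: v_0 = v_181 = 0. Recurrence: v_k = 1 + (v_{k-1} + v_{k+1})/2 for 1 ≤ k ≤ 180. The particular solution to v_k − (v_{k-1} + v_{k+1})/2 = 1 is v_k = −k^2. Adding homogeneous solution A + B k and matching boundaries gives v_k = k (181 − k). Substituting k = 168: v_168 = 168 · 13 = 2184.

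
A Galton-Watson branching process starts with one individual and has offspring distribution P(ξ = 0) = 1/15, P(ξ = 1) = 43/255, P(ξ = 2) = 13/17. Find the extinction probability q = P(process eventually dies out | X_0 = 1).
q = 17/195

The pgf is f(s) = 1/15 + 43/255·s + 13/17·s². The extinction probability q is the smallest fixed point of f in [0, 1]. Setting s = f(s):
  13/17·s² + (43/255 − 1)·s + 1/15 = 0
  13/17·s² − (1/15 + 13/17)·s + 1/15 = 0
which factors as (s − 1)·(13/17·s − 1/15) = 0, giving roots s = 1 and s = (1/15)/(13/17) = 17/195.
Mean offspring μ = 43/255 + 2·13/17 = 433/255 > 1 (supercritical), so q < 1. The extinction probability is the smaller root: q = (1/15)/(13/17) = 17/195.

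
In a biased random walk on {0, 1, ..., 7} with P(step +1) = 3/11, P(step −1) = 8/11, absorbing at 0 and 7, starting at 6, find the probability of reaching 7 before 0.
P(hit 7 before 0) = (1 − (8/3)^6) / (1 − (8/3)^7) = 156849/418993

Let u_k denote P(reach 7 before 0 | start at k). Boundary: u_0 = 0, u_7 = 1. Recurrence: u_k = 3/11·u_{k+1} + 8/11·u_{k-1} for 1 ≤ k ≤ 6. Try u_k = A + B·r^k with r = q/p = (8/11)/(3/11) = 8/3. Substitution satisfies the recurrence; boundary conditions give:
  u_k = (1 − r^k) / (1 − r^N) = (1 − (8/3)^6) / (1 − (8/3)^7) = 156849/418993.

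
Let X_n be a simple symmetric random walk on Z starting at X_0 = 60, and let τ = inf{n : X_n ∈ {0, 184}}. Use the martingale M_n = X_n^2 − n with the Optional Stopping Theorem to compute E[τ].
E[τ] = 7440

M_n = X_n^2 − n is a martingale (since E[X_{n+1}^2 | F_n] = X_n^2 + 1). By OST (τ has finite mean in a bounded region), E[M_τ] = E[M_0] = X_0^2 − 0 = 60^2 = 3600. Also E[M_τ] = E[X_τ^2] − E[τ]. The walk exits at 0 or 184, with P(hit 184 first) = 60/184, so E[X_τ^2] = 184^2 · 60/184 + 0 = 11040. Thus E[τ] = E[X_τ^2] − E[M_τ] = 11040 − 3600 = 7440 = 60(184 − 60) = 7440.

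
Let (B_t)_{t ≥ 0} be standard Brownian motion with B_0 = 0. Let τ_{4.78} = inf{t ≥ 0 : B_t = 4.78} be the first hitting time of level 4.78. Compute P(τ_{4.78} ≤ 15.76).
P(τ_{4.78} ≤ 15.76) = 2(1 − Φ(4.78/√15.76)) = 2(1 − Φ(1.2041)) ≈ 0.2286

By the reflection principle for standard BM, P(τ_b ≤ t) = 2 · P(B_t ≥ b). Since B_t ~ N(0, t), P(B_t ≥ 4.78) = 1 − Φ(4.78/√t) = 1 − Φ(4.78/√15.76) = 1 − Φ(1.2041) ≈ 0.11428. Doubling: P(τ_{4.78} ≤ 15.76) ≈ 2 · 0.11428 = 0.22856 ≈ 0.2286.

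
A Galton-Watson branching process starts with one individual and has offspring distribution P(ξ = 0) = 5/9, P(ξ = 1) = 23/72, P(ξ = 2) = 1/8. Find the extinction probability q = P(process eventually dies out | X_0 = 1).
q = 1

Mean offspring μ = 0·5/9 + 1·23/72 + 2·1/8 = 41/72 ≤ 1. For μ ≤ 1 with offspring not concentrated at 1, the Galton-Watson process goes extinct almost surely, so q = 1.
(Algebraic check: The pgf is f(s) = 5/9 + 23/72·s + 1/8·s². The extinction probability q is the smallest fixed point of f in [0, 1]. Setting s = f(s):
  1/8·s² + (23/72 − 1)·s + 5/9 = 0
  1/8·s² − (5/9 + 1/8)·s + 5/9 = 0
which factors as (s − 1)·(1/8·s − 5/9) = 0, giving roots s = 1 and s = (5/9)/(1/8) = 40/9. Since 40/9 ≥ 1, the smallest root in [0, 1] is s = 1.)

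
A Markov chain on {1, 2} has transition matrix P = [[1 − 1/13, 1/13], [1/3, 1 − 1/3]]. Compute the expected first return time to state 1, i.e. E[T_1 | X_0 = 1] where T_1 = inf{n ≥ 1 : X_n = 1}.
E[T_1 | X_0 = 1] = 1/π_1 = 16/13

For an irreducible recurrent Markov chain with stationary distribution π, E[T_i | X_0 = i] = 1/π_i (Kac's formula). Here π_1 = (1/3)/(1/13 + 1/3) = (1/3)/(16/39) = 13/16, so E[T_1 | X_0 = 1] = 1/π_1 = (1/13 + 1/3)/(1/3) = (16/39)/(1/3) = 16/13.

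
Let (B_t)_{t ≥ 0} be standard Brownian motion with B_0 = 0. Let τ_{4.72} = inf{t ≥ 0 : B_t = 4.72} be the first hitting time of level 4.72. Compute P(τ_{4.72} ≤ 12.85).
P(τ_{4.72} ≤ 12.85) = 2(1 − Φ(4.72/√12.85)) = 2(1 − Φ(1.3167)) ≈ 0.1879

By the reflection principle for standard BM, P(τ_b ≤ t) = 2 · P(B_t ≥ b). Since B_t ~ N(0, t), P(B_t ≥ 4.72) = 1 − Φ(4.72/√t) = 1 − Φ(4.72/√12.85) = 1 − Φ(1.3167) ≈ 0.09397. Doubling: P(τ_{4.72} ≤ 12.85) ≈ 2 · 0.09397 = 0.18794 ≈ 0.1879.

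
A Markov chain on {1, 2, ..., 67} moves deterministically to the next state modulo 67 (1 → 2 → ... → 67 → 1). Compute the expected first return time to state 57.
E[T_57 | X_0 = 57] = 67

The chain cycles deterministically, so starting at state 57 it returns in exactly 67 steps. Equivalently, the stationary distribution is uniform π_j = 1/67 for every state j, so by Kac's formula E[T_57] = 1/π_57 = 67.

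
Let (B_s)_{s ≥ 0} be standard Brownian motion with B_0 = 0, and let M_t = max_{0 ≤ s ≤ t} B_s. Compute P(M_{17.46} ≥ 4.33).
P(M_{17.46} ≥ 4.33) = 2·P(B_{17.46} ≥ 4.33) = 2(1 − Φ(4.33/√17.46)) ≈ 0.3001

By the reflection principle for Brownian motion, P(M_t ≥ a) = 2 · P(B_t ≥ a) for a ≥ 0. Since B_t ~ N(0, t), P(B_t ≥ 4.33) = 1 − Φ(4.33/√t) = 1 − Φ(4.33/√17.46) = 1 − Φ(1.0363). So
  P(M_{17.46} ≥ 4.33) = 2(1 − Φ(1.0363)) ≈ 0.3001.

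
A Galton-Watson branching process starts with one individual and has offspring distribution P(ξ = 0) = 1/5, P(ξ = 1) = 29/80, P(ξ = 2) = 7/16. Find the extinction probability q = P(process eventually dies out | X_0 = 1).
q = 16/35

The pgf is f(s) = 1/5 + 29/80·s + 7/16·s². The extinction probability q is the smallest fixed point of f in [0, 1]. Setting s = f(s):
  7/16·s² + (29/80 − 1)·s + 1/5 = 0
  7/16·s² − (1/5 + 7/16)·s + 1/5 = 0
which factors as (s − 1)·(7/16·s − 1/5) = 0, giving roots s = 1 and s = (1/5)/(7/16) = 16/35.
Mean offspring μ = 29/80 + 2·7/16 = 99/80 > 1 (supercritical), so q < 1. The extinction probability is the smaller root: q = (1/5)/(7/16) = 16/35.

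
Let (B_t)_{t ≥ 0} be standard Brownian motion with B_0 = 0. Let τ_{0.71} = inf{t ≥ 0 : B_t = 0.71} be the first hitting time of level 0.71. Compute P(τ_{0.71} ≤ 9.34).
P(τ_{0.71} ≤ 9.34) = 2(1 − Φ(0.71/√9.34)) = 2(1 − Φ(0.2323)) ≈ 0.8163

By the reflection principle for standard BM, P(τ_b ≤ t) = 2 · P(B_t ≥ b). Since B_t ~ N(0, t), P(B_t ≥ 0.71) = 1 − Φ(0.71/√t) = 1 − Φ(0.71/√9.34) = 1 − Φ(0.2323) ≈ 0.40815. Doubling: P(τ_{0.71} ≤ 9.34) ≈ 2 · 0.40815 = 0.81630 ≈ 0.8163.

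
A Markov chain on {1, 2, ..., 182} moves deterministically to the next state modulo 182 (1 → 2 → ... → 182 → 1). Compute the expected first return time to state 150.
E[T_150 | X_0 = 150] = 182

The chain cycles deterministically, so starting at state 150 it returns in exactly 182 steps. Equivalently, the stationary distribution is uniform π_j = 1/182 for every state j, so by Kac's formula E[T_150] = 1/π_150 = 182.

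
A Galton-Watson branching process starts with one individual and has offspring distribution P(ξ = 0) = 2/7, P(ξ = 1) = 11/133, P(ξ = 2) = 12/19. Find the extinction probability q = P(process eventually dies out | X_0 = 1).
q = 19/42

The pgf is f(s) = 2/7 + 11/133·s + 12/19·s². The extinction probability q is the smallest fixed point of f in [0, 1]. Setting s = f(s):
  12/19·s² + (11/133 − 1)·s + 2/7 = 0
  12/19·s² − (2/7 + 12/19)·s + 2/7 = 0
which factors as (s − 1)·(12/19·s − 2/7) = 0, giving roots s = 1 and s = (2/7)/(12/19) = 19/42.
Mean offspring μ = 11/133 + 2·12/19 = 179/133 > 1 (supercritical), so q < 1. The extinction probability is the smaller root: q = (2/7)/(12/19) = 19/42.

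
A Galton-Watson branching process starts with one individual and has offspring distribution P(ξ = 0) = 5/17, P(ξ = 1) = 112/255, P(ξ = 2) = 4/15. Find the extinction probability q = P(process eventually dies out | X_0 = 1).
q = 1

Mean offspring μ = 0·5/17 + 1·112/255 + 2·4/15 = 248/255 ≤ 1. For μ ≤ 1 with offspring not concentrated at 1, the Galton-Watson process goes extinct almost surely, so q = 1.
(Algebraic check: The pgf is f(s) = 5/17 + 112/255·s + 4/15·s². The extinction probability q is the smallest fixed point of f in [0, 1]. Setting s = f(s):
  4/15·s² + (112/255 − 1)·s + 5/17 = 0
  4/15·s² − (5/17 + 4/15)·s + 5/17 = 0
which factors as (s − 1)·(4/15·s − 5/17) = 0, giving roots s = 1 and s = (5/17)/(4/15) = 75/68. Since 75/68 ≥ 1, the smallest root in [0, 1] is s = 1.)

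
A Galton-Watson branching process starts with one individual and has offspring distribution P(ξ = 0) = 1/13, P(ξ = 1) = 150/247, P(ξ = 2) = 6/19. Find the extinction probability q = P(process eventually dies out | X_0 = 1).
q = 19/78

The pgf is f(s) = 1/13 + 150/247·s + 6/19·s². The extinction probability q is the smallest fixed point of f in [0, 1]. Setting s = f(s):
  6/19·s² + (150/247 − 1)·s + 1/13 = 0
  6/19·s² − (1/13 + 6/19)·s + 1/13 = 0
which factors as (s − 1)·(6/19·s − 1/13) = 0, giving roots s = 1 and s = (1/13)/(6/19) = 19/78.
Mean offspring μ = 150/247 + 2·6/19 = 306/247 > 1 (supercritical), so q < 1. The extinction probability is the smaller root: q = (1/13)/(6/19) = 19/78.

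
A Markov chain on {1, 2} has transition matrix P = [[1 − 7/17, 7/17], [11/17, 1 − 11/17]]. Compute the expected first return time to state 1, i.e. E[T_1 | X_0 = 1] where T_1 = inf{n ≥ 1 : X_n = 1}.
E[T_1 | X_0 = 1] = 1/π_1 = 18/11

For an irreducible recurrent Markov chain with stationary distribution π, E[T_i | X_0 = i] = 1/π_i (Kac's formula). Here π_1 = (11/17)/(7/17 + 11/17) = (11/17)/(18/17) = 11/18, so E[T_1 | X_0 = 1] = 1/π_1 = (7/17 + 11/17)/(11/17) = (18/17)/(11/17) = 18/11.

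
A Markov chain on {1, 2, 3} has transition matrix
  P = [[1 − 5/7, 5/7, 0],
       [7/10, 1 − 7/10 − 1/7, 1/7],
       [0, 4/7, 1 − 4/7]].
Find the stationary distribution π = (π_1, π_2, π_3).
π = (98/223, 100/223, 25/223)

This is a birth-death chain on three states, which satisfies detailed balance: π_1 · P_{12} = π_2 · P_{21} and π_2 · P_{23} = π_3 · P_{32}.
From π_1 · 5/7 = π_2 · 7/10: π_2/π_1 = (5/7)/(7/10) = 50/49.
From π_2 · 1/7 = π_3 · 4/7: π_3/π_2 = (1/7)/(4/7) = 1/4.
Take π_1 proportional to 1; then unnormalized π = (1, 50/49, 25/98). Normalize by dividing by the sum 223/98:
  π = (98/223, 100/223, 25/223).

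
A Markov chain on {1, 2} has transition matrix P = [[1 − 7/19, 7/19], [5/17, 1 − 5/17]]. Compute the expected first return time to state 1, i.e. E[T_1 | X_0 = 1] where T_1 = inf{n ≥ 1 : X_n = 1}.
E[T_1 | X_0 = 1] = 1/π_1 = 214/95

For an irreducible recurrent Markov chain with stationary distribution π, E[T_i | X_0 = i] = 1/π_i (Kac's formula). Here π_1 = (5/17)/(7/19 + 5/17) = (5/17)/(214/323) = 95/214, so E[T_1 | X_0 = 1] = 1/π_1 = (7/19 + 5/17)/(5/17) = (214/323)/(5/17) = 214/95.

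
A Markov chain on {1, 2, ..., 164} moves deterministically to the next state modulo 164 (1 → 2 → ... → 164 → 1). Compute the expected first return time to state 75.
E[T_75 | X_0 = 75] = 164

The chain cycles deterministically, so starting at state 75 it returns in exactly 164 steps. Equivalently, the stationary distribution is uniform π_j = 1/164 for every state j, so by Kac's formula E[T_75] = 1/π_75 = 164.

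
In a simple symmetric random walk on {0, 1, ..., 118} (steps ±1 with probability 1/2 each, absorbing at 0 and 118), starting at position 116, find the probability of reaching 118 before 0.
P(hit 118 before 0) = 116/118 = 58/59

Let u_k = P(hit 118 before 0 | start at k). Then u_0 = 0, u_118 = 1, and u_k = u_{k-1}/2 + u_{k+1}/2 for 1 ≤ k ≤ 117. This harmonic recurrence is solved by u_k = k/118, giving u_116 = 116/118 = 58/59.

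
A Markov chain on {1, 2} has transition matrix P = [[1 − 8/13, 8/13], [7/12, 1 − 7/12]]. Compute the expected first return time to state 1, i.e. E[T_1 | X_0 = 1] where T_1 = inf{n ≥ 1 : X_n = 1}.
E[T_1 | X_0 = 1] = 1/π_1 = 187/91

For an irreducible recurrent Markov chain with stationary distribution π, E[T_i | X_0 = i] = 1/π_i (Kac's formula). Here π_1 = (7/12)/(8/13 + 7/12) = (7/12)/(187/156) = 91/187, so E[T_1 | X_0 = 1] = 1/π_1 = (8/13 + 7/12)/(7/12) = (187/156)/(7/12) = 187/91.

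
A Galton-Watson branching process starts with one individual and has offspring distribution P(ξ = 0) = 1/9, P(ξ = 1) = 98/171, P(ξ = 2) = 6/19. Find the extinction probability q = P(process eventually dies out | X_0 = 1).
q = 19/54

The pgf is f(s) = 1/9 + 98/171·s + 6/19·s². The extinction probability q is the smallest fixed point of f in [0, 1]. Setting s = f(s):
  6/19·s² + (98/171 − 1)·s + 1/9 = 0
  6/19·s² − (1/9 + 6/19)·s + 1/9 = 0
which factors as (s − 1)·(6/19·s − 1/9) = 0, giving roots s = 1 and s = (1/9)/(6/19) = 19/54.
Mean offspring μ = 98/171 + 2·6/19 = 206/171 > 1 (supercritical), so q < 1. The extinction probability is the smaller root: q = (1/9)/(6/19) = 19/54.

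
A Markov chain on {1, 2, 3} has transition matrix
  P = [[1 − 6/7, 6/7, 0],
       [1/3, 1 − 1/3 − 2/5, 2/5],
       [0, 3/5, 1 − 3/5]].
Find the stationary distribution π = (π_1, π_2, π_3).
π = (7/37, 18/37, 12/37)

This is a birth-death chain on three states, which satisfies detailed balance: π_1 · P_{12} = π_2 · P_{21} and π_2 · P_{23} = π_3 · P_{32}.
From π_1 · 6/7 = π_2 · 1/3: π_2/π_1 = (6/7)/(1/3) = 18/7.
From π_2 · 2/5 = π_3 · 3/5: π_3/π_2 = (2/5)/(3/5) = 2/3.
Take π_1 proportional to 1; then unnormalized π = (1, 18/7, 12/7). Normalize by dividing by the sum 37/7:
  π = (7/37, 18/37, 12/37).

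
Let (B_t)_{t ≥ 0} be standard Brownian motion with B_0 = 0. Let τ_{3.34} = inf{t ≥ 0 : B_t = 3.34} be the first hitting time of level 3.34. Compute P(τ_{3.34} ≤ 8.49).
P(τ_{3.34} ≤ 8.49) = 2(1 − Φ(3.34/√8.49)) = 2(1 − Φ(1.1463)) ≈ 0.2517

By the reflection principle for standard BM, P(τ_b ≤ t) = 2 · P(B_t ≥ b). Since B_t ~ N(0, t), P(B_t ≥ 3.34) = 1 − Φ(3.34/√t) = 1 − Φ(3.34/√8.49) = 1 − Φ(1.1463) ≈ 0.12584. Doubling: P(τ_{3.34} ≤ 8.49) ≈ 2 · 0.12584 = 0.25168 ≈ 0.2517.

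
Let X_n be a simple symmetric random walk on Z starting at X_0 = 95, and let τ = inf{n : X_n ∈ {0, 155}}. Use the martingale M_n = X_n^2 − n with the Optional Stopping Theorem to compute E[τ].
E[τ] = 5700

M_n = X_n^2 − n is a martingale (since E[X_{n+1}^2 | F_n] = X_n^2 + 1). By OST (τ has finite mean in a bounded region), E[M_τ] = E[M_0] = X_0^2 − 0 = 95^2 = 9025. Also E[M_τ] = E[X_τ^2] − E[τ]. The walk exits at 0 or 155, with P(hit 155 first) = 95/155, so E[X_τ^2] = 155^2 · 95/155 + 0 = 14725. Thus E[τ] = E[X_τ^2] − E[M_τ] = 14725 − 9025 = 5700 = 95(155 − 95) = 5700.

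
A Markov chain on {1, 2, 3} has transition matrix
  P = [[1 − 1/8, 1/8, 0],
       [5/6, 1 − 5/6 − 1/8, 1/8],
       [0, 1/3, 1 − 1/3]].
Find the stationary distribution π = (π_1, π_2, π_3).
π = (160/193, 24/193, 9/193)

This is a birth-death chain on three states, which satisfies detailed balance: π_1 · P_{12} = π_2 · P_{21} and π_2 · P_{23} = π_3 · P_{32}.
From π_1 · 1/8 = π_2 · 5/6: π_2/π_1 = (1/8)/(5/6) = 3/20.
From π_2 · 1/8 = π_3 · 1/3: π_3/π_2 = (1/8)/(1/3) = 3/8.
Take π_1 proportional to 1; then unnormalized π = (1, 3/20, 9/160). Normalize by dividing by the sum 193/160:
  π = (160/193, 24/193, 9/193).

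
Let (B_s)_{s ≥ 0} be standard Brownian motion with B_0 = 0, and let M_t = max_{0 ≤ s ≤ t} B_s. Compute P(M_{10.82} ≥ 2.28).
P(M_{10.82} ≥ 2.28) = 2·P(B_{10.82} ≥ 2.28) = 2(1 − Φ(2.28/√10.82)) ≈ 0.4882

By the reflection principle for Brownian motion, P(M_t ≥ a) = 2 · P(B_t ≥ a) for a ≥ 0. Since B_t ~ N(0, t), P(B_t ≥ 2.28) = 1 − Φ(2.28/√t) = 1 − Φ(2.28/√10.82) = 1 − Φ(0.6931). So
  P(M_{10.82} ≥ 2.28) = 2(1 − Φ(0.6931)) ≈ 0.4882.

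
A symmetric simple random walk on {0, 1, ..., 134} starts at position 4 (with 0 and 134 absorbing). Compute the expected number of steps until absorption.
E[τ | X_0 = 4] = 520

Let v_k = E[τ | X_0 = k]. Boundary: v_0 = v_134 = 0. Recurrence: v_k = 1 + (v_{k-1} + v_{k+1})/2 for 1 ≤ k ≤ 133. The particular solution to v_k − (v_{k-1} + v_{k+1})/2 = 1 is v_k = −k^2. Adding homogeneous solution A + B k and matching boundaries gives v_k = k (134 − k). Substituting k = 4: v_4 = 4 · 130 = 520.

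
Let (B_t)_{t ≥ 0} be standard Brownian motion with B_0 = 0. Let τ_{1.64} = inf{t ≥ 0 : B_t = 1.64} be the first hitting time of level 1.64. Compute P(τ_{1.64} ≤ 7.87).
P(τ_{1.64} ≤ 7.87) = 2(1 − Φ(1.64/√7.87)) = 2(1 − Φ(0.5846)) ≈ 0.5588

By the reflection principle for standard BM, P(τ_b ≤ t) = 2 · P(B_t ≥ b). Since B_t ~ N(0, t), P(B_t ≥ 1.64) = 1 − Φ(1.64/√t) = 1 − Φ(1.64/√7.87) = 1 − Φ(0.5846) ≈ 0.27941. Doubling: P(τ_{1.64} ≤ 7.87) ≈ 2 · 0.27941 = 0.55882 ≈ 0.5588.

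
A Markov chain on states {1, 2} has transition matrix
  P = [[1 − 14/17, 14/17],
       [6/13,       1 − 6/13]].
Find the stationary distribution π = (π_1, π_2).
π_1 = 51/142, π_2 = 91/142

Solve πP = π with π_1 + π_2 = 1. From πP = π: π_1 · (1 − 14/17) + π_2 · 6/13 = π_1 ⇒ π_2 · 6/13 = π_1 · 14/17 ⇒ π_2/π_1 = (14/17)/(6/13) = 91/51. Together with π_1 + π_2 = 1:
  π_1 = (6/13)/(14/17 + 6/13) = (6/13)/(284/221) = 51/142,
  π_2 = (14/17)/(14/17 + 6/13) = (14/17)/(284/221) = 91/142.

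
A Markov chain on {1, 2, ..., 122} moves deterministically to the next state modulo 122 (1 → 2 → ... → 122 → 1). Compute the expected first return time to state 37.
E[T_37 | X_0 = 37] = 122

The chain cycles deterministically, so starting at state 37 it returns in exactly 122 steps. Equivalently, the stationary distribution is uniform π_j = 1/122 for every state j, so by Kac's formula E[T_37] = 1/π_37 = 122.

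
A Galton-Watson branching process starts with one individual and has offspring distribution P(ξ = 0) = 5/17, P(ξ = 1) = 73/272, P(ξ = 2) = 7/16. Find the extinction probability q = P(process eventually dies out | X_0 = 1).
q = 80/119

The pgf is f(s) = 5/17 + 73/272·s + 7/16·s². The extinction probability q is the smallest fixed point of f in [0, 1]. Setting s = f(s):
  7/16·s² + (73/272 − 1)·s + 5/17 = 0
  7/16·s² − (5/17 + 7/16)·s + 5/17 = 0
which factors as (s − 1)·(7/16·s − 5/17) = 0, giving roots s = 1 and s = (5/17)/(7/16) = 80/119.
Mean offspring μ = 73/272 + 2·7/16 = 311/272 > 1 (supercritical), so q < 1. The extinction probability is the smaller root: q = (5/17)/(7/16) = 80/119.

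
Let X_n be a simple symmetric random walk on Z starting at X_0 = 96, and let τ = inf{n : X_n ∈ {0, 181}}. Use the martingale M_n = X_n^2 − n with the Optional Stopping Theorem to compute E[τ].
E[τ] = 8160

M_n = X_n^2 − n is a martingale (since E[X_{n+1}^2 | F_n] = X_n^2 + 1). By OST (τ has finite mean in a bounded region), E[M_τ] = E[M_0] = X_0^2 − 0 = 96^2 = 9216. Also E[M_τ] = E[X_τ^2] − E[τ]. The walk exits at 0 or 181, with P(hit 181 first) = 96/181, so E[X_τ^2] = 181^2 · 96/181 + 0 = 17376. Thus E[τ] = E[X_τ^2] − E[M_τ] = 17376 − 9216 = 8160 = 96(181 − 96) = 8160.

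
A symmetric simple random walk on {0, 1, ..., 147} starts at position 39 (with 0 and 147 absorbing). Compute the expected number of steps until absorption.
E[τ | X_0 = 39] = 4212

Let v_k = E[τ | X_0 = k]. Boundary: v_0 = v_147 = 0. Recurrence: v_k = 1 + (v_{k-1} + v_{k+1})/2 for 1 ≤ k ≤ 146. The particular solution to v_k − (v_{k-1} + v_{k+1})/2 = 1 is v_k = −k^2. Adding homogeneous solution A + B k and matching boundaries gives v_k = k (147 − k). Substituting k = 39: v_39 = 39 · 108 = 4212.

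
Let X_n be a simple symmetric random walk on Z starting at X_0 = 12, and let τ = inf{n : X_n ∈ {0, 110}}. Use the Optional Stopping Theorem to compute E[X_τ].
E[X_τ] = 12

X_n is a martingale and τ is a bounded-mean stopping time (indeed τ is finite a.s. with bounded expectation since the walk is in a bounded region). By the OST, E[X_τ] = E[X_0] = 12. Equivalently: E[X_τ] = 110 · P(hit 110 first) + 0 · P(hit 0 first) = 110 · (12/110) = 12.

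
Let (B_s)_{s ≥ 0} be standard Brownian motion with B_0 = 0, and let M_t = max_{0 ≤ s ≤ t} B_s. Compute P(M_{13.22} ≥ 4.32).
P(M_{13.22} ≥ 4.32) = 2·P(B_{13.22} ≥ 4.32) = 2(1 − Φ(4.32/√13.22)) ≈ 0.2348

By the reflection principle for Brownian motion, P(M_t ≥ a) = 2 · P(B_t ≥ a) for a ≥ 0. Since B_t ~ N(0, t), P(B_t ≥ 4.32) = 1 − Φ(4.32/√t) = 1 − Φ(4.32/√13.22) = 1 − Φ(1.1881). So
  P(M_{13.22} ≥ 4.32) = 2(1 − Φ(1.1881)) ≈ 0.2348.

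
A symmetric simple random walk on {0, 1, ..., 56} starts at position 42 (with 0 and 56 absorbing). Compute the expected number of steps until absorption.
E[τ | X_0 = 42] = 588

Let v_k = E[τ | X_0 = k]. Boundary: v_0 = v_56 = 0. Recurrence: v_k = 1 + (v_{k-1} + v_{k+1})/2 for 1 ≤ k ≤ 55. The particular solution to v_k − (v_{k-1} + v_{k+1})/2 = 1 is v_k = −k^2. Adding homogeneous solution A + B k and matching boundaries gives v_k = k (56 − k). Substituting k = 42: v_42 = 42 · 14 = 588.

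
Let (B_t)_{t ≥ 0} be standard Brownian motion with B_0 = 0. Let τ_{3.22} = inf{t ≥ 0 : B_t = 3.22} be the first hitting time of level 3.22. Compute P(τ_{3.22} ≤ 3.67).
P(τ_{3.22} ≤ 3.67) = 2(1 − Φ(3.22/√3.67)) = 2(1 − Φ(1.6808)) ≈ 0.0928

By the reflection principle for standard BM, P(τ_b ≤ t) = 2 · P(B_t ≥ b). Since B_t ~ N(0, t), P(B_t ≥ 3.22) = 1 − Φ(3.22/√t) = 1 − Φ(3.22/√3.67) = 1 − Φ(1.6808) ≈ 0.04640. Doubling: P(τ_{3.22} ≤ 3.67) ≈ 2 · 0.04640 = 0.09280 ≈ 0.0928.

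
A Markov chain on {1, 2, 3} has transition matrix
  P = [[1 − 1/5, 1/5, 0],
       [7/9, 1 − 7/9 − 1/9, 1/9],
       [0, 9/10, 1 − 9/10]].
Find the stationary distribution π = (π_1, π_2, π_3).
π = (45/58, 81/406, 5/203)

This is a birth-death chain on three states, which satisfies detailed balance: π_1 · P_{12} = π_2 · P_{21} and π_2 · P_{23} = π_3 · P_{32}.
From π_1 · 1/5 = π_2 · 7/9: π_2/π_1 = (1/5)/(7/9) = 9/35.
From π_2 · 1/9 = π_3 · 9/10: π_3/π_2 = (1/9)/(9/10) = 10/81.
Take π_1 proportional to 1; then unnormalized π = (1, 9/35, 2/63). Normalize by dividing by the sum 58/45:
  π = (45/58, 81/406, 5/203).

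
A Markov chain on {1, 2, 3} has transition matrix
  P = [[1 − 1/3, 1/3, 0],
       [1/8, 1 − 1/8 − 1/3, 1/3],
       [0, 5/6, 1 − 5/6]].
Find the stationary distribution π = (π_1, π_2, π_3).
π = (15/71, 40/71, 16/71)

This is a birth-death chain on three states, which satisfies detailed balance: π_1 · P_{12} = π_2 · P_{21} and π_2 · P_{23} = π_3 · P_{32}.
From π_1 · 1/3 = π_2 · 1/8: π_2/π_1 = (1/3)/(1/8) = 8/3.
From π_2 · 1/3 = π_3 · 5/6: π_3/π_2 = (1/3)/(5/6) = 2/5.
Take π_1 proportional to 1; then unnormalized π = (1, 8/3, 16/15). Normalize by dividing by the sum 71/15:
  π = (15/71, 40/71, 16/71).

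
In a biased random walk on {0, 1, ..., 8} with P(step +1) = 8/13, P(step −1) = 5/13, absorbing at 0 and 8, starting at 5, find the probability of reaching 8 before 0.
P(hit 8 before 0) = (1 − (5/8)^5) / (1 − (5/8)^8) = 5059072/5462197

Let u_k denote P(reach 8 before 0 | start at k). Boundary: u_0 = 0, u_8 = 1. Recurrence: u_k = 8/13·u_{k+1} + 5/13·u_{k-1} for 1 ≤ k ≤ 7. Try u_k = A + B·r^k with r = q/p = (5/13)/(8/13) = 5/8. Substitution satisfies the recurrence; boundary conditions give:
  u_k = (1 − r^k) / (1 − r^N) = (1 − (5/8)^5) / (1 − (5/8)^8) = 5059072/5462197.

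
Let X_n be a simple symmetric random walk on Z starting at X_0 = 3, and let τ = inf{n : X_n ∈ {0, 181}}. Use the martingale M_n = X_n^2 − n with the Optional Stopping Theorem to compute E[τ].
E[τ] = 534

M_n = X_n^2 − n is a martingale (since E[X_{n+1}^2 | F_n] = X_n^2 + 1). By OST (τ has finite mean in a bounded region), E[M_τ] = E[M_0] = X_0^2 − 0 = 3^2 = 9. Also E[M_τ] = E[X_τ^2] − E[τ]. The walk exits at 0 or 181, with P(hit 181 first) = 3/181, so E[X_τ^2] = 181^2 · 3/181 + 0 = 543. Thus E[τ] = E[X_τ^2] − E[M_τ] = 543 − 9 = 534 = 3(181 − 3) = 534.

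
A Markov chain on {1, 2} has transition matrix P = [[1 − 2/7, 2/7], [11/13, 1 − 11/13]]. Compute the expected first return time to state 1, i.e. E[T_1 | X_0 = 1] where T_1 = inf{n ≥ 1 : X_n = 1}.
E[T_1 | X_0 = 1] = 1/π_1 = 103/77

For an irreducible recurrent Markov chain with stationary distribution π, E[T_i | X_0 = i] = 1/π_i (Kac's formula). Here π_1 = (11/13)/(2/7 + 11/13) = (11/13)/(103/91) = 77/103, so E[T_1 | X_0 = 1] = 1/π_1 = (2/7 + 11/13)/(11/13) = (103/91)/(11/13) = 103/77.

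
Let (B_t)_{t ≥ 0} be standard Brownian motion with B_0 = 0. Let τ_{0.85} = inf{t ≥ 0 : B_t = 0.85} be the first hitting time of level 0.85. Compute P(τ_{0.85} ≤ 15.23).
P(τ_{0.85} ≤ 15.23) = 2(1 − Φ(0.85/√15.23)) = 2(1 − Φ(0.2178)) ≈ 0.8276

By the reflection principle for standard BM, P(τ_b ≤ t) = 2 · P(B_t ≥ b). Since B_t ~ N(0, t), P(B_t ≥ 0.85) = 1 − Φ(0.85/√t) = 1 − Φ(0.85/√15.23) = 1 − Φ(0.2178) ≈ 0.41379. Doubling: P(τ_{0.85} ≤ 15.23) ≈ 2 · 0.41379 = 0.82758 ≈ 0.8276.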